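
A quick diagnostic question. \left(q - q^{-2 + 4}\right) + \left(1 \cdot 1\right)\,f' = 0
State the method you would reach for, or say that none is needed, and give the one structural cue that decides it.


Technique: no special technique — solved for the derivative, no f appears — this is antidifferentiation in q wearing ODE clothing.


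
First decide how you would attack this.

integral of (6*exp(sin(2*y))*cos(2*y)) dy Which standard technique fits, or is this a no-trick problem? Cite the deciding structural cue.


Diagnosis: u-substitution — collected, the integrand has one factor that is, up to a constant, the derivative of an inner expression the rest depends on — substitute for that inner expression.


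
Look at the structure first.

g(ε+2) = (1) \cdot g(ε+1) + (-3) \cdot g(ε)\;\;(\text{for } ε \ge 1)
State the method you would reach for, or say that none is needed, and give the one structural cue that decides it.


Best approach: the characteristic-root method — shift-invariance with fixed coefficients calls for exponential trials; the characteristic polynomial finds every r^ε.


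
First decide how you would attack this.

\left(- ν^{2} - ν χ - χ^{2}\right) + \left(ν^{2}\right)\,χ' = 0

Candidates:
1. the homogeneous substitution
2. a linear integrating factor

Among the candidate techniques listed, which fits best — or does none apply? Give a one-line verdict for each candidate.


Technique: the homogeneous substitution — solved for the derivative, the right side is unchanged under scaling ν and χ together — it depends only on the ratio χ/ν, so substitute a single ratio variable.
- the homogeneous substitution: a fit — the right tool for this form.
- a linear integrating factor — the unknown enters nonlinearly (through a power, a denominator, or a transcendental function), which the linear integrating-factor recipe cannot absorb as-is — any repair would come from a preliminary substitution, not the factor.


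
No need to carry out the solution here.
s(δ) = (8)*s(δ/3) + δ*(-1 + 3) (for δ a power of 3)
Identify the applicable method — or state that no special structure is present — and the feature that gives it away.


Technique: the master substitution — a divide-and-conquer shape: argument δ/3, so change variables with δ = 3^m and solve the linear version.


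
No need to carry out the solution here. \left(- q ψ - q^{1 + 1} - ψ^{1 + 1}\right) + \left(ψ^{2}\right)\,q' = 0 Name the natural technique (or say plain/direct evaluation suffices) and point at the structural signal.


Diagnosis: the homogeneous substitution — solved for the derivative, the right side is unchanged under scaling ψ and q together — it depends only on the ratio q/ψ, so substitute a single ratio variable.


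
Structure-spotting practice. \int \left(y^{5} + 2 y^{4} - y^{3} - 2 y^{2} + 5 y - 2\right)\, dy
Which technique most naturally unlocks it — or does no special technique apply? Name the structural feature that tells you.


Best approach: no special technique — a term-by-term power-rule job in y; no substitution or rearrangement earns its keep here.


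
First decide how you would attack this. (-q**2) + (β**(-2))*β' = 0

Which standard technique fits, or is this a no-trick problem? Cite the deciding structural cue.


Verdict: separation of variables — solved for the derivative, the right side splits multiplicatively into a function of each variable alone — divide and integrate each side. One could also solve this as an exact equation; with each coefficient in its own variable, separating is the same work with fewer steps.


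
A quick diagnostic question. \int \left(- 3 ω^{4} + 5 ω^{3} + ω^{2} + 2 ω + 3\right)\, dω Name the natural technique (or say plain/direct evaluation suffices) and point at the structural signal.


Best approach: no special technique — scan for structure and find none: constant multiples of powers of ω, integrate directly.


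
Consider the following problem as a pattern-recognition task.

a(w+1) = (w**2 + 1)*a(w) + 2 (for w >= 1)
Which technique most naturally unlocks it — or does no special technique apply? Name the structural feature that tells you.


Diagnosis: a summation factor — an index-dependent multiplier w**2 + 1 rules out characteristic roots; a summation factor converts it to a pure difference.


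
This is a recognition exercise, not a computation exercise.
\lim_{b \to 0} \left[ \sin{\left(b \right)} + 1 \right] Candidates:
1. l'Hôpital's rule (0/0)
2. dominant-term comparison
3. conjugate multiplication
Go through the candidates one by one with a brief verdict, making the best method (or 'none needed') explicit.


Verdict: no special technique — the expression is continuous at the evaluation point — substitute directly; no indeterminate form appears.
- l'Hôpital's rule (0/0): substituting the point produces a determinate value, not a 0 over 0 clash.
- dominant-term comparison — no dominant power emerges to decide the limit by degree comparison.
- conjugate multiplication: there are no radicals in tension whose conjugate would simplify matters.


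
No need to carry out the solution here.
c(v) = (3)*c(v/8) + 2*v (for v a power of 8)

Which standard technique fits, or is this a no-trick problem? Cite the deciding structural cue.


Method: the master substitution — index division is the fingerprint: v/8 in the recursive call means substitute v = 8^m.


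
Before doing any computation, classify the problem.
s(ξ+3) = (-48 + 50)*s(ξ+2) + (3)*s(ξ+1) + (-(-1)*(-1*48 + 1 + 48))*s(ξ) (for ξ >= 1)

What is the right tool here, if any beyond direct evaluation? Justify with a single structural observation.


Diagnosis: the characteristic-root method — the recurrence treats every index alike (constant coefficients, no forcing) — precisely the regime where r^ξ trials close it.


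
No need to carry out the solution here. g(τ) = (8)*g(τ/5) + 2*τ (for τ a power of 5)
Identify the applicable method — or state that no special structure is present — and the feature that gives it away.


Diagnosis: the master substitution — divide-the-index recursion (τ/5 inside the call) straightens out once the index is rewritten as 5^m.


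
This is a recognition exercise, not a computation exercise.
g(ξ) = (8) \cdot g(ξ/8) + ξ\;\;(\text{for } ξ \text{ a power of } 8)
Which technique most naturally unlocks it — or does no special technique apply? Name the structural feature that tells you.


Diagnosis: the master substitution — the argument shrinks by the factor 8, so measure the index on a logarithmic scale and the recursion becomes a shift.


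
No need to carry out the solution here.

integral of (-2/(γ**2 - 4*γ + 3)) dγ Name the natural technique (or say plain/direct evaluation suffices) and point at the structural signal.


Best approach: partial fractions — γ**2 - 4*γ + 3 splits into linear pieces, so the quotient is a sum of simple fractions — decompose before integrating.


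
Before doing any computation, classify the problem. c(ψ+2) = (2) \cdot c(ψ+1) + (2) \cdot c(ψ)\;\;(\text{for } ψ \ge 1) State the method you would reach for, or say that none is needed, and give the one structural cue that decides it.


Technique: the characteristic-root method — because shifting ψ leaves the equation's coefficients unchanged, exponential trials reduce it to algebra.


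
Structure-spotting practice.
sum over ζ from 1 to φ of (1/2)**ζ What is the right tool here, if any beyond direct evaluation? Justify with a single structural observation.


Diagnosis: the geometric series formula — each term is 1/2 times the previous one, so the geometric-series formula applies directly.


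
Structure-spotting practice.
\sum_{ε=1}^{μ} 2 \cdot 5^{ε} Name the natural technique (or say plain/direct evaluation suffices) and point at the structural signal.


Diagnosis: the geometric series formula — consecutive terms stand in a fixed index-free ratio — the geometric sum formula closes it.


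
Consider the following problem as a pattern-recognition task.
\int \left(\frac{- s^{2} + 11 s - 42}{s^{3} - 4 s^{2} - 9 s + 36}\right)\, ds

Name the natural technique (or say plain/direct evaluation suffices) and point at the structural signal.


Verdict: partial fractions — a proper rational integrand whose denominator splits into simpler factors — decompose into partial fractions first.


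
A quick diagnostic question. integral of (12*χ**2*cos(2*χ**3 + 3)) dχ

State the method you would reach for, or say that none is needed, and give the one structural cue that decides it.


Technique: u-substitution — gathered as a product, the integrand carries the factor 12*χ**2 — up to a constant, the derivative of the inner expression 2*χ**3 + 3 — so u = 2*χ**3 + 3 collapses the integral.


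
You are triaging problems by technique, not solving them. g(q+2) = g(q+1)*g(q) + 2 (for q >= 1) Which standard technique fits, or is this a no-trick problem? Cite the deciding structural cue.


Technique: no special technique — the update rule curves (it is not linear in the unknown sequence), so no superposition-based closed form attaches — iterate or study it directly.


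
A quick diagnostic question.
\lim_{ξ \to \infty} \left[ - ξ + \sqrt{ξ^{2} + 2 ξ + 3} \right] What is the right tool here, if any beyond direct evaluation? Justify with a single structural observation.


Method: conjugate multiplication — divergence minus divergence hides a finite answer — expose it by pairing \sqrt{ξ^{2} + 2 ξ + 3} - ξ with its conjugate.


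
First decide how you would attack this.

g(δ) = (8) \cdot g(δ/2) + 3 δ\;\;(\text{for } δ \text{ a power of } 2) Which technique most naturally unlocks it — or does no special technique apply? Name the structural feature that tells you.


Verdict: the master substitution — the argument contracts 2-fold per step: reindex δ exponentially and solve the linear recurrence in the new index.


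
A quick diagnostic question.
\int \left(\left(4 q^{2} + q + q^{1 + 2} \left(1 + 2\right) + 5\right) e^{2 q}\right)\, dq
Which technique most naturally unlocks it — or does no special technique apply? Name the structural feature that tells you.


Verdict: integration by parts — (4 q^{2} + q + q^{1 + 2} \left(1 + 2\right) + 5) dies after finitely many derivatives while e^{2 q} cycles under integration — the tabular/parts setup.


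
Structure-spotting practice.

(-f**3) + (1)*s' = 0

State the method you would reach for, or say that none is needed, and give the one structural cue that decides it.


Diagnosis: no special technique — with s absent the equation is not coupled at all: direct integration in f.


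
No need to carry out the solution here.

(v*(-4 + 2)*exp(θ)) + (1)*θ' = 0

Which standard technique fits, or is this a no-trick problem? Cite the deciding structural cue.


Diagnosis: separation of variables — all dependence on the two variables factors apart, the defining separable shape.


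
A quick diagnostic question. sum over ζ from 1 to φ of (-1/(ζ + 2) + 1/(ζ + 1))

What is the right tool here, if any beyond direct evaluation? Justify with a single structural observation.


Best approach: telescoping — a difference of consecutive values of one function (1/(ζ + 1) at one index and the next) — telescoping by construction.


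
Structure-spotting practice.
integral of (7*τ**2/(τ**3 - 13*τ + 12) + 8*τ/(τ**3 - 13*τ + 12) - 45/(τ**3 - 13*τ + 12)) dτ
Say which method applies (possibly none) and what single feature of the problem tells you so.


Best approach: partial fractions — break τ**3 - 13*τ + 12 into its roots and the integral splits into logarithm-sized bites.


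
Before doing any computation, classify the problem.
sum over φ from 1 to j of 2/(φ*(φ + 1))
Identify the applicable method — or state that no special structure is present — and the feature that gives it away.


Technique: telescoping — 2/(φ*(φ + 1)) decomposes into shift-paired simple fractions; the series telescopes to finitely many boundary pieces.


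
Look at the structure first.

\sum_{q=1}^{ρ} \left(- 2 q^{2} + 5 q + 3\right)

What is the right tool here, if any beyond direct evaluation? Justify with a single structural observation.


Diagnosis: no special technique — the sum is polynomial through and through; closed forms for each power of q finish it directly.


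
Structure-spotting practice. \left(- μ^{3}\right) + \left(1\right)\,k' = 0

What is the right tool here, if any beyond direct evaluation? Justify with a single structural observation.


Verdict: no special technique — the slope is a function of μ alone, so integrate both sides directly.


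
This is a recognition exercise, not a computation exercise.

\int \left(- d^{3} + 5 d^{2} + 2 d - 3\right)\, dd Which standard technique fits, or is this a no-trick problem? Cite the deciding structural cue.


Technique: no special technique — nothing composite, nothing rational, nothing trigonometric — each constant-multiple power of d integrates by the power rule alone.


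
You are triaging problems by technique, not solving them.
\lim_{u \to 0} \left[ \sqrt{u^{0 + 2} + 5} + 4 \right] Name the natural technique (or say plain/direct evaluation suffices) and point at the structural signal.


Method: no special technique — no vanishing denominator and no indeterminate clash at the point — evaluation is immediate.


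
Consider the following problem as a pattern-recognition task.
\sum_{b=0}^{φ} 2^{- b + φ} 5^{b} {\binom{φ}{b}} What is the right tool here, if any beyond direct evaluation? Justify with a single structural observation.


Verdict: the binomial theorem — the summand is term b of a binomial expansion in 5 and 2; the whole sum is a single power.


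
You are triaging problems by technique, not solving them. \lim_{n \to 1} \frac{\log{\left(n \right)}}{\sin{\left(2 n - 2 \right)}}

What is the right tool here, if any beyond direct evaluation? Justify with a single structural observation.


Verdict: l'Hôpital's rule (0/0) — plug in 1: top and bottom both hit zero, so differentiate each and retry. The standard small-argument limits would also carry it; the rule is the systematic route.


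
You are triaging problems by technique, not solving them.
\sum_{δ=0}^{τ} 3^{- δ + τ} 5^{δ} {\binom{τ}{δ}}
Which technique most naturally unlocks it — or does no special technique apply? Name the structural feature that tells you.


Method: the binomial theorem — {\binom{τ}{δ}} weighting matched powers of 5 and 3 is the expanded form of (5 + 3)^τ — fold it back up.


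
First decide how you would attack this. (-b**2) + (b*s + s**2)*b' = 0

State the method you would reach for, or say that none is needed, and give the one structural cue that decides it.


Diagnosis: the homogeneous substitution — solved for the derivative, the right side is unchanged under scaling s and b together — it depends only on the ratio b/s, so substitute a single ratio variable. A Bernoulli substitution after rearrangement (possibly exchanging dependent and independent variable) is a fair alternative; the homogeneous route works on the equation as it stands.


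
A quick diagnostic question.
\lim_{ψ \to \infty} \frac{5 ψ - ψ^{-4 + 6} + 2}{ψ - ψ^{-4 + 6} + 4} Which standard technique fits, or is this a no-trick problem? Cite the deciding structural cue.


Method: dominant-term comparison — divide by the highest power of ψ present: lower-order terms vanish and the dominant ratio remains. l'Hôpital's at-infinity variant applies to the expression viewed as a single quotient; the leading-term comparison is the direct route.


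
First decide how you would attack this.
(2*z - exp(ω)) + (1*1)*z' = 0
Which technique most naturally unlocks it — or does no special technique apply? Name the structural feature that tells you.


Verdict: a linear integrating factor — the unknown enters only to the first power against a nonzero forcing term — the integrating-factor template applies directly.


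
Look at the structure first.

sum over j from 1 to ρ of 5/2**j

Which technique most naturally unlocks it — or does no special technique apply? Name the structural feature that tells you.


Technique: the geometric series formula — consecutive terms stand in a fixed index-free ratio — the geometric sum formula closes it.


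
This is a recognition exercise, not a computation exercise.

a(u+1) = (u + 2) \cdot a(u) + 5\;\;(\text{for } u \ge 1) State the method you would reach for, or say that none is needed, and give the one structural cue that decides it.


Best approach: a summation factor — rescale the sequence by the product of the weights u + 2 so far — the recurrence collapses to a plain running sum.


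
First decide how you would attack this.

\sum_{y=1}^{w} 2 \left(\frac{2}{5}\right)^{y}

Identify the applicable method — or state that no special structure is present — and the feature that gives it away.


Diagnosis: the geometric series formula — each term is \frac{2}{5} times the previous one, so the geometric-series formula applies directly.


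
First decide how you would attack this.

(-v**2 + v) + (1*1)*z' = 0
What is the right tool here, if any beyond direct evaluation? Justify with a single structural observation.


Diagnosis: no special technique — solved for the derivative, z never appears on the right — this is a direct integration in v, not a differential-equations problem at heart.


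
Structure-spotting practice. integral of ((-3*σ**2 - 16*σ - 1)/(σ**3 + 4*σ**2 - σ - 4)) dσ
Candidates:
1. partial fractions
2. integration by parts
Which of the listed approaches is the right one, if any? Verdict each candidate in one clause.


Verdict: partial fractions — the denominator σ**3 + 4*σ**2 - σ - 4 factors, so the quotient decomposes into elementary partial fractions term by term.
- partial fractions — applies; the problem has the shape this method handles.
- integration by parts — there is no nonconstant-polynomial-times-kernel split with an exp, sine, cosine (degree-1 argument), or logarithm partner.


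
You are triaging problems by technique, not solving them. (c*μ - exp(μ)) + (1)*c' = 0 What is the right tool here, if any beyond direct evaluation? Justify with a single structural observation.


Best approach: a linear integrating factor — first power of c, nonzero forcing: the integrating-factor recipe applies verbatim with p = μ.


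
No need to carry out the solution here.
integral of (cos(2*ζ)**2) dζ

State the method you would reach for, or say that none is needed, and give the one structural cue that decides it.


Diagnosis: a trigonometric identity — cos(2*ζ)**2 calls for power reduction: rewrite via double angles before any antiderivative is attempted.


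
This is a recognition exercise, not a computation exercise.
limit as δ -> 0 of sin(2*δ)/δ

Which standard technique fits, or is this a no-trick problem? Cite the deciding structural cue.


Technique: l'Hôpital's rule (0/0) — the 0/0 form at 0 is the signature situation for l'Hôpital's rule. Expanding numerator and denominator to first order gives the same value — the rule automates exactly that.


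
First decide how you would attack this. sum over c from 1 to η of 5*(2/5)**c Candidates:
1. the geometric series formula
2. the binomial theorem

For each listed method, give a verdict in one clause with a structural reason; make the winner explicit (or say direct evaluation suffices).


Best approach: the geometric series formula — term-over-term division gives 2/5 every time — index-free ratio, geometric sum formula applies.
- the geometric series formula: yes, a natural case for it.
- the binomial theorem: there is no sum-raised-to-a-power identity hiding in these terms.


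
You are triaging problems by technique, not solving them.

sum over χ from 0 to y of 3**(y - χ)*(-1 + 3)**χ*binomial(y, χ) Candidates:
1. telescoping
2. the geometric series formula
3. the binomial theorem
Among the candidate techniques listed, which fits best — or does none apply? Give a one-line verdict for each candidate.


Verdict: the binomial theorem — binomial coefficients against complementary powers of (-1 + 3) and 3: recognize the binomial expansion and resum.
- telescoping: the terms as presented offer no neighboring cancellation — a telescoping rewrite may exist, but the displayed structure does not hand one over.
- the geometric series formula: the term-to-term ratio changes with the index, so the geometric formula cannot close it.
- the binomial theorem — yes, a natural case for it.


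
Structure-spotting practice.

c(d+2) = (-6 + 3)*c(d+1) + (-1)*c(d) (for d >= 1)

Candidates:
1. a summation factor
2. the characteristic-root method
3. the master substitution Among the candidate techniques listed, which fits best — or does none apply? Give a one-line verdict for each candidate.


Technique: the characteristic-root method — the recurrence treats every index alike (constant coefficients, no forcing) — precisely the regime where r^d trials close it.
- a summation factor — a summation factor telescopes one-step recursions; this one carries higher-order memory.
- the characteristic-root method: applies; the problem has the shape this method handles.
- the master substitution — there is no divide-the-index recursive argument.


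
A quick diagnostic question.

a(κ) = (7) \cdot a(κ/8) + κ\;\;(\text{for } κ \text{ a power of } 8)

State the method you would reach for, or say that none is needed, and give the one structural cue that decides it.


Verdict: the master substitution — the argument shrinks by the factor 8, so measure the index on a logarithmic scale and the recursion becomes a shift.


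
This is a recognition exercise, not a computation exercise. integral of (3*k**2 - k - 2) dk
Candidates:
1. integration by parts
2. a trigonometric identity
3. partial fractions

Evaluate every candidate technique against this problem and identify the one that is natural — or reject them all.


Verdict: no special technique — every term is a constant multiple of a power of k; term-wise power-rule integration needs no preliminary transformation.
- integration by parts — splitting off a factor buys nothing — the integrand integrates directly without parts.
- a trigonometric identity: with no trigonometric functions present, identity rewriting has no target.
- partial fractions: there is no rational-function structure to decompose.


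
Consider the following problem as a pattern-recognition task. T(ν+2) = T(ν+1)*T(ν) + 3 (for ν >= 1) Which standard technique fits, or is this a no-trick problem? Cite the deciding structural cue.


Technique: no special technique — nonlinear feedback in the recursion rules out every root- or factor-based technique.


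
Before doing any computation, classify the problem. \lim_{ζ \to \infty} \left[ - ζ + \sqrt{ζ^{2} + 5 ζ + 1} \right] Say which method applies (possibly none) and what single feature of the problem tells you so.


Method: conjugate multiplication — this difference gives up after one conjugate multiplication — the radical structure cancels against its conjugate.


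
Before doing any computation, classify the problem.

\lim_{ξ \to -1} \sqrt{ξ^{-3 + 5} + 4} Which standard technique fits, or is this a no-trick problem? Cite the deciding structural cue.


Diagnosis: no special technique — nothing blocks direct substitution at -1: plug in and finish.


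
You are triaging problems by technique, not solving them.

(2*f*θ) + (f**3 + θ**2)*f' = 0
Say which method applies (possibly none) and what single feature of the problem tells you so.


Verdict: the exact-equation method — this form is already the differential of something: the matching mixed partials of 2*f*θ and f**3 + θ**2 prove it.


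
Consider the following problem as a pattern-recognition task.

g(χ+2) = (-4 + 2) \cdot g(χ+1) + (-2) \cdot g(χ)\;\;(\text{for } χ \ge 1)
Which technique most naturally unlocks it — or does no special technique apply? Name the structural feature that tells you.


Verdict: the characteristic-root method — the recurrence is linear and homogeneous with constant coefficients, so the ansatz r^χ turns it into a polynomial equation for r.


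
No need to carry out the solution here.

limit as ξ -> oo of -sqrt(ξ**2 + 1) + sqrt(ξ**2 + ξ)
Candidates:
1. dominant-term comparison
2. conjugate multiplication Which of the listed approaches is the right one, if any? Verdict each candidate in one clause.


Diagnosis: conjugate multiplication — an infinity-minus-infinity difference with a surviving radical — multiply by the conjugate to cancel the divergence.
- dominant-term comparison: this is not a rational comparison of growth rates at infinity.
- conjugate multiplication: applicable, and directly so.


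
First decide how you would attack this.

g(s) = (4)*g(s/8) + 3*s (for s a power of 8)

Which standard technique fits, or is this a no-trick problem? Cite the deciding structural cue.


Method: the master substitution — the argument contracts 8-fold per step: reindex s exponentially and solve the linear recurrence in the new index.


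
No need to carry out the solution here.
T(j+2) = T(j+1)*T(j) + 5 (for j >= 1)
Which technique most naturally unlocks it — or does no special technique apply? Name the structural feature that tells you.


Best approach: no special technique — the update rule curves (it is not linear in the unknown sequence), so no superposition-based closed form attaches — iterate or study it directly.


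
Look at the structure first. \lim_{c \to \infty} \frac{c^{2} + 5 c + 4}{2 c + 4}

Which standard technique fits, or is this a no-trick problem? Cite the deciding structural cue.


Method: dominant-term comparison — as c grows, only the highest-degree terms matter — compare leading terms and read the limit off. l'Hôpital's at-infinity variant applies to the expression viewed as a single quotient; the leading-term comparison is the direct route.


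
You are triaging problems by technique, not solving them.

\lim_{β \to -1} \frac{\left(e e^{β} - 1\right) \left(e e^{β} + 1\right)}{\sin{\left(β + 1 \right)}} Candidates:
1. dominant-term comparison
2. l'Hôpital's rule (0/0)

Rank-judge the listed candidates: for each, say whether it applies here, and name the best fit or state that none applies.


Method: l'Hôpital's rule (0/0) — plug in -1: top and bottom both hit zero, so differentiate each and retry. A local series expansion at the point resolves it as well; the rule is the packaged version of that step.
- dominant-term comparison: leading-power comparison does not apply to this form.
- l'Hôpital's rule (0/0) — yes — fits the structure here.


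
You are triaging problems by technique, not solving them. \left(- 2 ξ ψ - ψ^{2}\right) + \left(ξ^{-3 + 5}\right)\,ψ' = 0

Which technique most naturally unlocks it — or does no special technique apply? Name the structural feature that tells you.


Verdict: the homogeneous substitution — the slope is degree-zero homogeneous: the ratio substitution v = ψ/ξ collapses it. A Bernoulli rewrite works here as the equation stands — the homogeneous substitution is the more immediate reading.


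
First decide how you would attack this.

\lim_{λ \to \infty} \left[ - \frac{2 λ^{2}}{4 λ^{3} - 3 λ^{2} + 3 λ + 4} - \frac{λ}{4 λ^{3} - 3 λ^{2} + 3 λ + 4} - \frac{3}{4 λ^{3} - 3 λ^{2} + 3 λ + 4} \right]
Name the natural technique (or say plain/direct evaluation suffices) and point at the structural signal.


Verdict: dominant-term comparison — divide through by the highest power of λ; every lower-order term dies and the dominant terms decide the limit. As a single quotient, the ∞/∞ shape would yield to repeated differentiation as well — the growth comparison gets there in one look.


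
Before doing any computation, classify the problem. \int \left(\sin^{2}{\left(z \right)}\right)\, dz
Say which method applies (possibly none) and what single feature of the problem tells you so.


Technique: a trigonometric identity — the exponent on \sin^{2}{\left(z \right)} is even — the power-reduction identity is the standard preprocessing step.


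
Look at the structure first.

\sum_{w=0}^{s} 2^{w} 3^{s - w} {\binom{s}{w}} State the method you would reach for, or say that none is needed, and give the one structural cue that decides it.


Diagnosis: the binomial theorem — the binomial coefficients weight matched powers of 2 and 3, which is exactly the expansion of a binomial power.


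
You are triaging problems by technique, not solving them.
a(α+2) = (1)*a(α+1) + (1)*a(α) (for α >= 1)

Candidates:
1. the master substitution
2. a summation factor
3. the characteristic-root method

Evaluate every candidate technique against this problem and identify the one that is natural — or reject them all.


Technique: the characteristic-root method — shift-invariance with fixed coefficients calls for exponential trials; the characteristic polynomial finds every r^α.
- the master substitution — this is shift-type recursion, outside the divide-and-conquer template.
- a summation factor: a summation factor telescopes one-step recursions; this one carries higher-order memory.
- the characteristic-root method — applies; the problem has the shape this method handles.


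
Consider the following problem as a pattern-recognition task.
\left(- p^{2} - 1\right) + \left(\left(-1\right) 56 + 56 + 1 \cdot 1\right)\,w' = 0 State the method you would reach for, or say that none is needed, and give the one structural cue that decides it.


Best approach: no special technique — with w absent the equation is not coupled at all: direct integration in p.


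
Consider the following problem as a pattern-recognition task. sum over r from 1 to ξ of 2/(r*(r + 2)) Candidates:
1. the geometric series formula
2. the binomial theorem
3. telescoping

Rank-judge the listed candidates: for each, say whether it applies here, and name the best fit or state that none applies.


Technique: telescoping — rewrite 2/(r*(r + 2)) as simple fractions and successive terms eat each other — only the edges survive.
- the geometric series formula — the term-to-term ratio drifts with the index — the one thing the geometric formula cannot absorb.
- the binomial theorem — there is no sum-raised-to-a-power identity hiding in these terms.
- telescoping — a fit — the right tool for this form.


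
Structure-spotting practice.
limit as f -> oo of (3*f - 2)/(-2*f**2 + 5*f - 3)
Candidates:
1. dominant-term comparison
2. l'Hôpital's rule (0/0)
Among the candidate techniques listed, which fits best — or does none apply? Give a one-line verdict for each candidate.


Method: dominant-term comparison — growth-rate triage: the leading powers of f decide the limit, everything else is noise.
- dominant-term comparison — yes, a natural case for it.
- l'Hôpital's rule (0/0): no 0/0 form appears: written as one quotient, top and bottom both grow without bound, and the ratio is decided by their leading terms.


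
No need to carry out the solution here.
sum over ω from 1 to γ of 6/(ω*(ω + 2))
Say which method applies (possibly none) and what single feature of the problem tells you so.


Diagnosis: telescoping — one partial-fraction pass turns 6/(ω*(ω + 2)) into a shifted difference, and shifted differences telescope.


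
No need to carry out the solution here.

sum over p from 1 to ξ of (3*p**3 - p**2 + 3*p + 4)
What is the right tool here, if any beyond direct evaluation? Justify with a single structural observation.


Diagnosis: no special technique — no ratio, no shift structure, no binomial pattern: sum the constant-multiple powers of p with known formulas.


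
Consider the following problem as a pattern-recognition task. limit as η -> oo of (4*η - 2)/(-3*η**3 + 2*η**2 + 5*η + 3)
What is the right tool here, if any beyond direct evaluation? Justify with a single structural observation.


Technique: dominant-term comparison — growth-rate triage: the leading powers of η decide the limit, everything else is noise. l'Hôpital's at-infinity variant applies to the expression viewed as a single quotient; the leading-term comparison is the direct route.


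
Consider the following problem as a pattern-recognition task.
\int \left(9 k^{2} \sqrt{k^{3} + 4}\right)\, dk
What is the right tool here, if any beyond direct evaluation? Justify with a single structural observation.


Diagnosis: u-substitution — gathered as a product, the integrand carries the factor 9 k^{2} — up to a constant, the derivative of the inner expression k^{3} + 4 — so u = k^{3} + 4 collapses the integral.


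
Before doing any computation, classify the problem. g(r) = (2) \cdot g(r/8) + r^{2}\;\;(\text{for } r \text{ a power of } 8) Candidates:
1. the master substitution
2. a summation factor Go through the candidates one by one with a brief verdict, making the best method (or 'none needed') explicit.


Diagnosis: the master substitution — the argument shrinks by the factor 8, so measure the index on a logarithmic scale and the recursion becomes a shift.
- the master substitution — a fit — the right tool for this form.
- a summation factor — the recursion divides its index rather than shifting it — there is no previous-term chain for a summation factor to telescope.


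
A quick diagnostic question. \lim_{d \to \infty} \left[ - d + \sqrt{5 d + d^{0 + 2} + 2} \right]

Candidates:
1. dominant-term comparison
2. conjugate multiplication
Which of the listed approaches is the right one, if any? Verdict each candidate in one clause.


Diagnosis: conjugate multiplication — the difference \sqrt{5 d + d^{0 + 2} + 2} - d is an ∞ − ∞ stalemate; its conjugate partner breaks the tie.
- dominant-term comparison — no dominant power emerges to decide the limit by degree comparison.
- conjugate multiplication: yes, a natural case for it.


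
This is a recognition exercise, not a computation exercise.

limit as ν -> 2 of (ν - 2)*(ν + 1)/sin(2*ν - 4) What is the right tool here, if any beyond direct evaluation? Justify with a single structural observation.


Method: l'Hôpital's rule (0/0) — substituting 2 gives 0 over 0; differentiate top and bottom once and re-evaluate. A first-order expansion at the point is an equally standard path; the rule packages it.


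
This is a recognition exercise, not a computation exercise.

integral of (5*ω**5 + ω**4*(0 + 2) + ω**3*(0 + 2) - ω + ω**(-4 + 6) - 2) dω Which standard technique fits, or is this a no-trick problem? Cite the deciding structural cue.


Verdict: no special technique — the integrand is a sum of constant multiples of powers of ω — integrate term by term.


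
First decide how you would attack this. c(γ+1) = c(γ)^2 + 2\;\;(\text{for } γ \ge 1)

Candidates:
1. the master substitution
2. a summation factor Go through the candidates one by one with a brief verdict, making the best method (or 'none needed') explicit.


Diagnosis: no special technique — a nonlinear dependence on earlier terms breaks linearity, and with it every superposition-based closed form.
- the master substitution — this is shift-type recursion, outside the divide-and-conquer template.
- a summation factor — no summation factor applies — the rule is not linear in the sequence values.


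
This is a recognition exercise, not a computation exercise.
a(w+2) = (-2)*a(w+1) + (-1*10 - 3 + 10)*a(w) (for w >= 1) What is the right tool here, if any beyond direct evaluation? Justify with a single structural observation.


Best approach: the characteristic-root method — every coefficient is a fixed number and the forcing is zero — substitute r^w and read off the root equation.


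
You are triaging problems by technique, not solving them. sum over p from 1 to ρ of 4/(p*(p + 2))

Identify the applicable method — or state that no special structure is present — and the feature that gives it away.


Diagnosis: telescoping — 4/(p*(p + 2)) is a collapsed telescope: expand it into simple fractions to see the cancellation.


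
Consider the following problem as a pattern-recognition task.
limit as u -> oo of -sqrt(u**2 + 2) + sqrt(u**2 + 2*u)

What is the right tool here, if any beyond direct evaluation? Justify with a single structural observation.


Diagnosis: conjugate multiplication — sqrt(u**2 + 2*u) and sqrt(u**2 + 2) both blow up, but their difference is tame once the conjugate rationalizes it.


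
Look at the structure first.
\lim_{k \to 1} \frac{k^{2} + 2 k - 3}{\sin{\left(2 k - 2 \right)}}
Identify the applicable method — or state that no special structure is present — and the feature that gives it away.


Verdict: l'Hôpital's rule (0/0) — both numerator and denominator vanish at 1: the genuine 0/0 indeterminate that l'Hôpital exists for. A local series expansion at the point resolves it as well; the rule is the packaged version of that step.


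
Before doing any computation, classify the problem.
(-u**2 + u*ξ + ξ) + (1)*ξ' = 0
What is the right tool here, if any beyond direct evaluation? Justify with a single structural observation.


Method: a linear integrating factor — the unknown enters only to the first power against a nonzero forcing term — the integrating-factor template applies directly.


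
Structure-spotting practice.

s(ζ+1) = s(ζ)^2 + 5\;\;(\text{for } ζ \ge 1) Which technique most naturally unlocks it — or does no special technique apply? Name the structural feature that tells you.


Technique: no special technique — the map from one term to the next is curved, not linear, so linear closed-form machinery does not attach.


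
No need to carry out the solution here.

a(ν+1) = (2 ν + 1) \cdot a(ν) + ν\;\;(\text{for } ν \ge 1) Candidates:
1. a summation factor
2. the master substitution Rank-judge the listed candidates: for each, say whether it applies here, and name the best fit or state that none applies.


Method: a summation factor — because the multiplier 2 ν + 1 is index-dependent, divide through by its running product and sum the resulting differences.
- a summation factor: applicable, and directly so.
- the master substitution — with no divided-index recursive call, reindexing by powers of a base buys nothing.


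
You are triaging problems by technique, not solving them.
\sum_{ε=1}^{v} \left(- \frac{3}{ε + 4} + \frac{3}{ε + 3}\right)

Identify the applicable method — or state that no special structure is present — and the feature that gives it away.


Best approach: telescoping — a difference of consecutive values of one function (\frac{3}{ε + 3} at one index and the next) — telescoping by construction.


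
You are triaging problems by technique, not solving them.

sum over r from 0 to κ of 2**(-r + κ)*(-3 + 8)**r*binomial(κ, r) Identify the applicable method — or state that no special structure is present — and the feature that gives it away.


Diagnosis: the binomial theorem — the binomial coefficients weight matched powers of (-3 + 8) and 2, which is exactly the expansion of a binomial power.


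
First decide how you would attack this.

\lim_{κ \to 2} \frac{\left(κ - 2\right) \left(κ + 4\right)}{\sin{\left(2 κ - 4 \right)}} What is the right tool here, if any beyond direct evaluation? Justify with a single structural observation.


Method: l'Hôpital's rule (0/0) — plug in 2: top and bottom both hit zero, so differentiate each and retry. One could equally expand both pieces locally and compare leading terms; the rule does that in one stroke.
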